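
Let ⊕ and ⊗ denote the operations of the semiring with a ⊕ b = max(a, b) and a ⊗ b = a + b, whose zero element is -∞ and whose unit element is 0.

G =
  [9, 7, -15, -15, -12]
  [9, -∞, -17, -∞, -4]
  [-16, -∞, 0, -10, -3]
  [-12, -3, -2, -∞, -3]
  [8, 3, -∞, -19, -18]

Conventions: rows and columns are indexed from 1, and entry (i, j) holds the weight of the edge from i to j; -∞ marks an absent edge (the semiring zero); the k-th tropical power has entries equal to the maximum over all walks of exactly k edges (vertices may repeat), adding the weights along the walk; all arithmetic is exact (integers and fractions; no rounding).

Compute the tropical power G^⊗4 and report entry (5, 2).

G^⊗2:
  [18, 16, -6, -6, 3]
  [18, 16, -6, -6, -3]
  [5, 0, 0, -10, -3]
  [6, 0, -2, -12, -5]
  [17, 15, -7, -7, -1]
G^⊗3:
  [27, 25, 3, 3, 12]
  [27, 25, 3, 3, 12]
  [14, 12, 0, -10, -3]
  [15, 13, -2, -9, -4]
  [26, 24, 2, 2, 11]
G^⊗4:
  [36, 34, 12, 12, 21]
  [36, 34, 12, 12, 21]
  [23, 21, 0, -1, 8]
  [24, 22, 0, 0, 9]
  [35, 33, 11, 11, 20]
Key observation: the optimum is the walk 5->1->1->1->2, with weight 8 + 9 + 9 + 7 = 33.
Optimal value attained by: walk 5->1->1->1->2.
Answer: (G^⊗4)[5][2] = 33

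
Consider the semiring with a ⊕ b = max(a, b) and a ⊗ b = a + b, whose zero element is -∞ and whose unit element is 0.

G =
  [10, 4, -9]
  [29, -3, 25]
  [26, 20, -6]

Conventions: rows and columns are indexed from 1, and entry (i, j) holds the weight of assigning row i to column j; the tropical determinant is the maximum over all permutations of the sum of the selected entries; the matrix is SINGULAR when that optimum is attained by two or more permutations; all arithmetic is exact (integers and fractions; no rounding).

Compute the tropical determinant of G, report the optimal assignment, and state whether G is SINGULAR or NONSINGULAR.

σ = (1, 2, 3): 10 + (-3) + (-6) = 1
σ = (1, 3, 2): 10 + 25 + 20 = 55
σ = (2, 1, 3): 4 + 29 + (-6) = 27
σ = (2, 3, 1): 4 + 25 + 26 = 55
σ = (3, 1, 2): (-9) + 29 + 20 = 40
σ = (3, 2, 1): (-9) + (-3) + 26 = 14
Optimal value attained by: σ = (1, 3, 2).
Answer: det⊕(G) = 55; verdict: SINGULAR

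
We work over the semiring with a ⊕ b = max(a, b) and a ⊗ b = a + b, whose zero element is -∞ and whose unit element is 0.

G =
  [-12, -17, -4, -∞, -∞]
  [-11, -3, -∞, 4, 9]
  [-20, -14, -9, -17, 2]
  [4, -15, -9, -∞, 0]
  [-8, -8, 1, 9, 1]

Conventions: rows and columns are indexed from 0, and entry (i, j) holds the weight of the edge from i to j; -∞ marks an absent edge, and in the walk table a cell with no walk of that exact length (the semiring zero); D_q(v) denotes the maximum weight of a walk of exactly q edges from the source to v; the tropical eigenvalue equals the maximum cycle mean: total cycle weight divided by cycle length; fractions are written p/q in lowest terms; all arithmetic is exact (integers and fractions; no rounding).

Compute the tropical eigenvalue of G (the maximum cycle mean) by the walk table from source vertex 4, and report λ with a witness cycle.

q=0: [-∞, -∞, -∞, -∞, 0]
q=1: [-8, -8, 1, 9, 1]
q=2: [13, -6, 2, 10, 9]
q=3: [14, 1, 10, 18, 10]
q=4: [22, 3, 11, 19, 18]
q=5: [23, 10, 19, 27, 19]
Optimal cycle mean attained by: cycle 3->4->3, total 0 + 9, length 2.
Answer: λ = 9/2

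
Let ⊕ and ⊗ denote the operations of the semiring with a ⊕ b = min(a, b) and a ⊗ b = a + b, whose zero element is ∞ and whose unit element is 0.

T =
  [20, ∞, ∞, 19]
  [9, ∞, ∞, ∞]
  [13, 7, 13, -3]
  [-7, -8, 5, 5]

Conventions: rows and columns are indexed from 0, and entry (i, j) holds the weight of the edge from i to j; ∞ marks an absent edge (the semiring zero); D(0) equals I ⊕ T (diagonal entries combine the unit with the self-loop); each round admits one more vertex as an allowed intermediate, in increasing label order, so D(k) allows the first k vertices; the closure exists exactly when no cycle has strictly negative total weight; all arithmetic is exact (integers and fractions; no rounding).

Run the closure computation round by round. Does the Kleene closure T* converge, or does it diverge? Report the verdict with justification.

D(0):
  [0, ∞, ∞, 19]
  [9, 0, ∞, ∞]
  [13, 7, 0, -3]
  [-7, -8, 5, 0]
D(1):
  [0, ∞, ∞, 19]
  [9, 0, ∞, 28]
  [13, 7, 0, -3]
  [-7, -8, 5, 0]
D(2):
  [0, ∞, ∞, 19]
  [9, 0, ∞, 28]
  [13, 7, 0, -3]
  [-7, -8, 5, 0]
D(3):
  [0, ∞, ∞, 19]
  [9, 0, ∞, 28]
  [13, 7, 0, -3]
  [-7, -8, 5, 0]
D(4):
  [0, 11, 24, 19]
  [9, 0, 33, 28]
  [-10, -11, 0, -3]
  [-7, -8, 5, 0]
Key observation: every diagonal entry stays at the unit through all rounds, so no improving cycle exists.
Answer: CONVERGES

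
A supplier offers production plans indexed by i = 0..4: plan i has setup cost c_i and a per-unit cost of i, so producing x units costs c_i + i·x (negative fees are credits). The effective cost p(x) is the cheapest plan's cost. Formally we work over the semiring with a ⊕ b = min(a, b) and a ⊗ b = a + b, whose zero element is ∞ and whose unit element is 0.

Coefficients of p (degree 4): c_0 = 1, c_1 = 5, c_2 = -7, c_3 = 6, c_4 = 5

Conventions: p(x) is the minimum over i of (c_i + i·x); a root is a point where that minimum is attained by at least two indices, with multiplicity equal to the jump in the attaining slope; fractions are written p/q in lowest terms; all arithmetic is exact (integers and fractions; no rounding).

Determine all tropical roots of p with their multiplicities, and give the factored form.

hull edge (i=0, c=1) to (i=2, c=-7): slope -4, span 2
hull edge (i=2, c=-7) to (i=4, c=5): slope 6, span 2
Factored form: p(x) = 5 ⊗ (x ⊕ (-6)) ⊗ (x ⊕ (-6)) ⊗ (x ⊕ 4) ⊗ (x ⊕ 4)
Answer: roots = -6 (mult 2), 4 (mult 2)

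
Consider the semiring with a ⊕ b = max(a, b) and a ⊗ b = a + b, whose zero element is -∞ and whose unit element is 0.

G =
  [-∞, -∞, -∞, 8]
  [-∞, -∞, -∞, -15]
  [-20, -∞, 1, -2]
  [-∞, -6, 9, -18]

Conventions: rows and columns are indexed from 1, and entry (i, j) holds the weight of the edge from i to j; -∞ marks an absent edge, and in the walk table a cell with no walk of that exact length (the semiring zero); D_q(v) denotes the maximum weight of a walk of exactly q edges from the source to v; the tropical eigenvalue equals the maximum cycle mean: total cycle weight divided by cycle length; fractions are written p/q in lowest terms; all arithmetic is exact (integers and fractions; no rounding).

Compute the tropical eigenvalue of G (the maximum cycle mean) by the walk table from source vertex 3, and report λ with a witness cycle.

q=0: [-∞, -∞, 0, -∞]
q=1: [-20, -∞, 1, -2]
q=2: [-19, -8, 7, -1]
q=3: [-13, -7, 8, 5]
q=4: [-12, -1, 14, 6]
Optimal cycle mean attained by: cycle 3->4->3, total (-2) + 9, length 2.
Answer: λ = 7/2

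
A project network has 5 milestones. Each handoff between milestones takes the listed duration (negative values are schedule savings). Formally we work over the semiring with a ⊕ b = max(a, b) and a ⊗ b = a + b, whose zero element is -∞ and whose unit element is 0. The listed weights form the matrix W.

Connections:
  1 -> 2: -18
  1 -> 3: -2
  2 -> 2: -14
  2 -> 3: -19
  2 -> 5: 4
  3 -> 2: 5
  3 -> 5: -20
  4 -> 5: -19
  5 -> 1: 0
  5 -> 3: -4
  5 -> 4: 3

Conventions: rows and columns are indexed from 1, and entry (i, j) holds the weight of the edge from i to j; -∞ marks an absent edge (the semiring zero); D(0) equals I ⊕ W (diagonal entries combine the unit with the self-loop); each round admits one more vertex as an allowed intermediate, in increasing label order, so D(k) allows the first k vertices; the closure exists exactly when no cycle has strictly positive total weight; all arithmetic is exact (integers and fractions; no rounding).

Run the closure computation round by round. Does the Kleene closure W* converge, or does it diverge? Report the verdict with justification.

D(0):
  [0, -18, -2, -∞, -∞]
  [-∞, 0, -19, -∞, 4]
  [-∞, 5, 0, -∞, -20]
  [-∞, -∞, -∞, 0, -19]
  [0, -∞, -4, 3, 0]
D(1):
  [0, -18, -2, -∞, -∞]
  [-∞, 0, -19, -∞, 4]
  [-∞, 5, 0, -∞, -20]
  [-∞, -∞, -∞, 0, -19]
  [0, -18, -2, 3, 0]
D(2):
  [0, -18, -2, -∞, -14]
  [-∞, 0, -19, -∞, 4]
  [-∞, 5, 0, -∞, 9]
  [-∞, -∞, -∞, 0, -19]
  [0, -18, -2, 3, 0]
Detection: at round 3, diagonal entry (5, 5) turns strictly positive.
Key observation: the cycle 5->1->3->2->5 has total weight 0 + (-2) + 5 + 4, which is strictly positive.
Answer: DIVERGES — positive cycle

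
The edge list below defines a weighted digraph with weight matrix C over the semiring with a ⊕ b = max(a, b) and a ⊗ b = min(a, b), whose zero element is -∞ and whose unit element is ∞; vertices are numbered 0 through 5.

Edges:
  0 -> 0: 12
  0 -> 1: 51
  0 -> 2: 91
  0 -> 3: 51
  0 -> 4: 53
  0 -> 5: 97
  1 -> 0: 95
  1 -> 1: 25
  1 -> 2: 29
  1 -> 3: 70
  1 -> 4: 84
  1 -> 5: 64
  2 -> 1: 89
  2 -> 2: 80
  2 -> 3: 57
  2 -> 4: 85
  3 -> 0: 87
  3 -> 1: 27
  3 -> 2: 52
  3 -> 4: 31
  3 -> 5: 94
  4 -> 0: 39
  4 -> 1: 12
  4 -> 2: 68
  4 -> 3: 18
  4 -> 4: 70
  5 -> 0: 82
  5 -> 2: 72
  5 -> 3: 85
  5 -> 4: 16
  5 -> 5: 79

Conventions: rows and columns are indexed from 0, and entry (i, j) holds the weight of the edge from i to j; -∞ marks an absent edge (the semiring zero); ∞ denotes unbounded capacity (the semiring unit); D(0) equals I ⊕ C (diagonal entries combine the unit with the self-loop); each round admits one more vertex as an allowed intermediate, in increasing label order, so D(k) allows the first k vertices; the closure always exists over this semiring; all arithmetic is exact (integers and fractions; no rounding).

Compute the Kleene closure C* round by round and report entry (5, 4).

D(0):
  [∞, 51, 91, 51, 53, 97]
  [95, ∞, 29, 70, 84, 64]
  [-∞, 89, ∞, 57, 85, -∞]
  [87, 27, 52, ∞, 31, 94]
  [39, 12, 68, 18, ∞, -∞]
  [82, -∞, 72, 85, 16, ∞]
D(1):
  [∞, 51, 91, 51, 53, 97]
  [95, ∞, 91, 70, 84, 95]
  [-∞, 89, ∞, 57, 85, -∞]
  [87, 51, 87, ∞, 53, 94]
  [39, 39, 68, 39, ∞, 39]
  [82, 51, 82, 85, 53, ∞]
D(2):
  [∞, 51, 91, 51, 53, 97]
  [95, ∞, 91, 70, 84, 95]
  [89, 89, ∞, 70, 85, 89]
  [87, 51, 87, ∞, 53, 94]
  [39, 39, 68, 39, ∞, 39]
  [82, 51, 82, 85, 53, ∞]
D(3):
  [∞, 89, 91, 70, 85, 97]
  [95, ∞, 91, 70, 85, 95]
  [89, 89, ∞, 70, 85, 89]
  [87, 87, 87, ∞, 85, 94]
  [68, 68, 68, 68, ∞, 68]
  [82, 82, 82, 85, 82, ∞]
D(4):
  [∞, 89, 91, 70, 85, 97]
  [95, ∞, 91, 70, 85, 95]
  [89, 89, ∞, 70, 85, 89]
  [87, 87, 87, ∞, 85, 94]
  [68, 68, 68, 68, ∞, 68]
  [85, 85, 85, 85, 85, ∞]
D(5):
  [∞, 89, 91, 70, 85, 97]
  [95, ∞, 91, 70, 85, 95]
  [89, 89, ∞, 70, 85, 89]
  [87, 87, 87, ∞, 85, 94]
  [68, 68, 68, 68, ∞, 68]
  [85, 85, 85, 85, 85, ∞]
D(6):
  [∞, 89, 91, 85, 85, 97]
  [95, ∞, 91, 85, 85, 95]
  [89, 89, ∞, 85, 85, 89]
  [87, 87, 87, ∞, 85, 94]
  [68, 68, 68, 68, ∞, 68]
  [85, 85, 85, 85, 85, ∞]
Answer: C*[5][4] = 85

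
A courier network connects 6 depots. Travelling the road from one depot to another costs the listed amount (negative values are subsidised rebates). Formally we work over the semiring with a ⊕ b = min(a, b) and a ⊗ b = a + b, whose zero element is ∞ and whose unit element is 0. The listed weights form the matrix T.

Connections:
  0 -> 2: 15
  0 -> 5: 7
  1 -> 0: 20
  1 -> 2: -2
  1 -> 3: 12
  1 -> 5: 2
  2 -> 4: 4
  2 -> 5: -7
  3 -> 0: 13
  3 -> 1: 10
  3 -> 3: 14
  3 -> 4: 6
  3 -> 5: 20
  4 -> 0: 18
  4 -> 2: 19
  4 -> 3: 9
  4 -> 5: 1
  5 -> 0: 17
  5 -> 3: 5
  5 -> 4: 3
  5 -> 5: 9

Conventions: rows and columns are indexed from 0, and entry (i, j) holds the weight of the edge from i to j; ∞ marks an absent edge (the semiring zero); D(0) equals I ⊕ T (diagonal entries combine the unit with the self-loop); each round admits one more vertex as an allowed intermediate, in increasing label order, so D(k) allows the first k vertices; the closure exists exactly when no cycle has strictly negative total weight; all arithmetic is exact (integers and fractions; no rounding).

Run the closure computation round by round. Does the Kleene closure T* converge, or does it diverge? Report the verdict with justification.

D(0):
  [0, ∞, 15, ∞, ∞, 7]
  [20, 0, -2, 12, ∞, 2]
  [∞, ∞, 0, ∞, 4, -7]
  [13, 10, ∞, 0, 6, 20]
  [18, ∞, 19, 9, 0, 1]
  [17, ∞, ∞, 5, 3, 0]
D(1):
  [0, ∞, 15, ∞, ∞, 7]
  [20, 0, -2, 12, ∞, 2]
  [∞, ∞, 0, ∞, 4, -7]
  [13, 10, 28, 0, 6, 20]
  [18, ∞, 19, 9, 0, 1]
  [17, ∞, 32, 5, 3, 0]
D(2):
  [0, ∞, 15, ∞, ∞, 7]
  [20, 0, -2, 12, ∞, 2]
  [∞, ∞, 0, ∞, 4, -7]
  [13, 10, 8, 0, 6, 12]
  [18, ∞, 19, 9, 0, 1]
  [17, ∞, 32, 5, 3, 0]
D(3):
  [0, ∞, 15, ∞, 19, 7]
  [20, 0, -2, 12, 2, -9]
  [∞, ∞, 0, ∞, 4, -7]
  [13, 10, 8, 0, 6, 1]
  [18, ∞, 19, 9, 0, 1]
  [17, ∞, 32, 5, 3, 0]
D(4):
  [0, ∞, 15, ∞, 19, 7]
  [20, 0, -2, 12, 2, -9]
  [∞, ∞, 0, ∞, 4, -7]
  [13, 10, 8, 0, 6, 1]
  [18, 19, 17, 9, 0, 1]
  [17, 15, 13, 5, 3, 0]
D(5):
  [0, 38, 15, 28, 19, 7]
  [20, 0, -2, 11, 2, -9]
  [22, 23, 0, 13, 4, -7]
  [13, 10, 8, 0, 6, 1]
  [18, 19, 17, 9, 0, 1]
  [17, 15, 13, 5, 3, 0]
D(6):
  [0, 22, 15, 12, 10, 7]
  [8, 0, -2, -4, -6, -9]
  [10, 8, 0, -2, -4, -7]
  [13, 10, 8, 0, 4, 1]
  [18, 16, 14, 6, 0, 1]
  [17, 15, 13, 5, 3, 0]
Key observation: every diagonal entry stays at the unit through all rounds, so no improving cycle exists.
Answer: CONVERGES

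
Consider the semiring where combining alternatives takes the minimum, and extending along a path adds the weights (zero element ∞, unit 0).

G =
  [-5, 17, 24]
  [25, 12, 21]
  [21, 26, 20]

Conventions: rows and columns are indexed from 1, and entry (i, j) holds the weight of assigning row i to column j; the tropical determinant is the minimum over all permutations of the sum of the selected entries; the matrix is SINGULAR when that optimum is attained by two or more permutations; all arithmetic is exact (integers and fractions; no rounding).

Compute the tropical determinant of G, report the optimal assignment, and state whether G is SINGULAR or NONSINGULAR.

σ = (1, 2, 3): (-5) + 12 + 20 = 27
σ = (1, 3, 2): (-5) + 21 + 26 = 42
σ = (2, 1, 3): 17 + 25 + 20 = 62
σ = (2, 3, 1): 17 + 21 + 21 = 59
σ = (3, 1, 2): 24 + 25 + 26 = 75
σ = (3, 2, 1): 24 + 12 + 21 = 57
Optimal value attained by: σ = (1, 2, 3).
Answer: det⊕(G) = 27; verdict: NONSINGULAR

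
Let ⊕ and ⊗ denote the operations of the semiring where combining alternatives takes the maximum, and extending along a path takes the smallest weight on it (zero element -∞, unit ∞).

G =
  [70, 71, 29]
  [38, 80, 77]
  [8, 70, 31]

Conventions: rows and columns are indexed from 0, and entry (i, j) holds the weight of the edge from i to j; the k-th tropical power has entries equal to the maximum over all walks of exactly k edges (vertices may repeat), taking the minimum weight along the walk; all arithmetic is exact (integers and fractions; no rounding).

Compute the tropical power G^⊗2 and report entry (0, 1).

G^⊗2:
  [70, 71, 71]
  [38, 80, 77]
  [38, 70, 70]
Key observation: the optimum is the walk 0->1->1, with weight 71 min 80 = 71.
Optimal value attained by: walk 0->1->1.
Answer: (G^⊗2)[0][1] = 71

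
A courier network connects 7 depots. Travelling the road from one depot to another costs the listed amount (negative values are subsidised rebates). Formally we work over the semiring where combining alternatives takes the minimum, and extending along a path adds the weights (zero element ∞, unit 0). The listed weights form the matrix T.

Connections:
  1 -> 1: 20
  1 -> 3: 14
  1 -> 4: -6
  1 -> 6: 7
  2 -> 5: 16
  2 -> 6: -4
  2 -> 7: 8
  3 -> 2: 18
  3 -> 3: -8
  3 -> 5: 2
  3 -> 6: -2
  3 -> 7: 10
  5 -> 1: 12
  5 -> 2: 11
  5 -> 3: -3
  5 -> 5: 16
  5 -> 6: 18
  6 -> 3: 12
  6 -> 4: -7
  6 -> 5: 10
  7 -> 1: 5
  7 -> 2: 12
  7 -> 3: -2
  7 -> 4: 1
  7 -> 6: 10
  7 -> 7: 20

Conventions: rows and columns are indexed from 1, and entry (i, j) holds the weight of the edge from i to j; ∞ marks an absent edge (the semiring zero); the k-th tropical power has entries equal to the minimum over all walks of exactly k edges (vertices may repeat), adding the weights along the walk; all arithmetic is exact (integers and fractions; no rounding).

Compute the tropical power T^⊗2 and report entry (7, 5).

T^⊗2:
  [40, 32, 6, 0, 16, 12, 24]
  [13, 20, 6, -11, 6, 18, 28]
  [14, 10, -16, -9, -6, -10, 2]
  [∞, ∞, ∞, ∞, ∞, ∞, ∞]
  [28, 15, -11, 6, -1, -5, 7]
  [22, 21, 4, ∞, 14, 10, 22]
  [25, 16, -10, -1, 0, -4, 8]
Key observation: the optimum is the walk 7->3->5, with weight (-2) + 2 = 0.
Optimal value attained by: walk 7->3->5.
Answer: (T^⊗2)[7][5] = 0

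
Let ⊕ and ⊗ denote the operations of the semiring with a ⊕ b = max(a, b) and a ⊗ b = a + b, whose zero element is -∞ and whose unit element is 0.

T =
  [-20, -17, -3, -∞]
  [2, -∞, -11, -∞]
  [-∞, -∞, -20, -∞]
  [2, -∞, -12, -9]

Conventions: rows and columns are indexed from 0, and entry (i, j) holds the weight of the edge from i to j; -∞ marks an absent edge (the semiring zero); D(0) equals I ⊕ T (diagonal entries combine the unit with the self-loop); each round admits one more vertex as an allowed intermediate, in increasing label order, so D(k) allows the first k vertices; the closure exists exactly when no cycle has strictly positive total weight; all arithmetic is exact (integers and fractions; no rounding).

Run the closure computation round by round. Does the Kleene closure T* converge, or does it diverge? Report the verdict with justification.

D(0):
  [0, -17, -3, -∞]
  [2, 0, -11, -∞]
  [-∞, -∞, 0, -∞]
  [2, -∞, -12, 0]
D(1):
  [0, -17, -3, -∞]
  [2, 0, -1, -∞]
  [-∞, -∞, 0, -∞]
  [2, -15, -1, 0]
D(2):
  [0, -17, -3, -∞]
  [2, 0, -1, -∞]
  [-∞, -∞, 0, -∞]
  [2, -15, -1, 0]
D(3):
  [0, -17, -3, -∞]
  [2, 0, -1, -∞]
  [-∞, -∞, 0, -∞]
  [2, -15, -1, 0]
D(4):
  [0, -17, -3, -∞]
  [2, 0, -1, -∞]
  [-∞, -∞, 0, -∞]
  [2, -15, -1, 0]
Key observation: every diagonal entry stays at the unit through all rounds, so no improving cycle exists.
Answer: CONVERGES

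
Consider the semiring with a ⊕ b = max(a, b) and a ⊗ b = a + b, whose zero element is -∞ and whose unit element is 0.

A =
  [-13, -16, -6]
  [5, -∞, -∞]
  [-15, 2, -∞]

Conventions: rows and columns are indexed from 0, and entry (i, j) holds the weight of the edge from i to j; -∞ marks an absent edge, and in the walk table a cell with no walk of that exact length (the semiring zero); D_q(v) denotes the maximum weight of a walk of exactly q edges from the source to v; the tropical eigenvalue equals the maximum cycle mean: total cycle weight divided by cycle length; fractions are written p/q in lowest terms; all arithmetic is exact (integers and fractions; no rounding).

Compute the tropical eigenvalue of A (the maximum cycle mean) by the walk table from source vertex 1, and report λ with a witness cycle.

q=0: [-∞, 0, -∞]
q=1: [5, -∞, -∞]
q=2: [-8, -11, -1]
q=3: [-6, 1, -14]
Optimal cycle mean attained by: cycle 0->2->1->0, total (-6) + 2 + 5, length 3.
Answer: λ = 1/3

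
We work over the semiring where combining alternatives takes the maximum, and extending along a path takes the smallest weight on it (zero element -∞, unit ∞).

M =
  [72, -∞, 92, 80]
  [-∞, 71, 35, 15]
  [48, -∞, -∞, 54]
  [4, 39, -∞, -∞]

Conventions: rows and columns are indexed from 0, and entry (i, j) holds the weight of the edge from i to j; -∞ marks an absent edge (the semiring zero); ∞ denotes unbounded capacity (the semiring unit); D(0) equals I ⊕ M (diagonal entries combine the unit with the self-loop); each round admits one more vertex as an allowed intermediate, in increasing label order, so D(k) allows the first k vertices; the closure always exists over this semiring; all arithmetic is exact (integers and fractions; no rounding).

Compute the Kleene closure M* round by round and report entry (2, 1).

D(0):
  [∞, -∞, 92, 80]
  [-∞, ∞, 35, 15]
  [48, -∞, ∞, 54]
  [4, 39, -∞, ∞]
D(1):
  [∞, -∞, 92, 80]
  [-∞, ∞, 35, 15]
  [48, -∞, ∞, 54]
  [4, 39, 4, ∞]
D(2):
  [∞, -∞, 92, 80]
  [-∞, ∞, 35, 15]
  [48, -∞, ∞, 54]
  [4, 39, 35, ∞]
D(3):
  [∞, -∞, 92, 80]
  [35, ∞, 35, 35]
  [48, -∞, ∞, 54]
  [35, 39, 35, ∞]
D(4):
  [∞, 39, 92, 80]
  [35, ∞, 35, 35]
  [48, 39, ∞, 54]
  [35, 39, 35, ∞]
Answer: M*[2][1] = 39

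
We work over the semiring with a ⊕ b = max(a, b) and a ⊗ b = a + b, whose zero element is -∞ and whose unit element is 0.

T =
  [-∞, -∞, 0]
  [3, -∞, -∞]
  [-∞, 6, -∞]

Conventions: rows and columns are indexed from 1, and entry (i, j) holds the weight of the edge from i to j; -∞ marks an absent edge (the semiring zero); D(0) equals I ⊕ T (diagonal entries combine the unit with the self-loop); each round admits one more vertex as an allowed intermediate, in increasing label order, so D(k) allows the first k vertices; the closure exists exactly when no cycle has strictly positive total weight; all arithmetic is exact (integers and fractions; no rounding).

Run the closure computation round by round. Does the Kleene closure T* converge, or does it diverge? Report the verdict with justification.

D(0):
  [0, -∞, 0]
  [3, 0, -∞]
  [-∞, 6, 0]
D(1):
  [0, -∞, 0]
  [3, 0, 3]
  [-∞, 6, 0]
Detection: at round 2, diagonal entry (3, 3) turns strictly positive.
Key observation: the cycle 3->2->1->3 has total weight 6 + 3 + 0, which is strictly positive.
Answer: DIVERGES — positive cycle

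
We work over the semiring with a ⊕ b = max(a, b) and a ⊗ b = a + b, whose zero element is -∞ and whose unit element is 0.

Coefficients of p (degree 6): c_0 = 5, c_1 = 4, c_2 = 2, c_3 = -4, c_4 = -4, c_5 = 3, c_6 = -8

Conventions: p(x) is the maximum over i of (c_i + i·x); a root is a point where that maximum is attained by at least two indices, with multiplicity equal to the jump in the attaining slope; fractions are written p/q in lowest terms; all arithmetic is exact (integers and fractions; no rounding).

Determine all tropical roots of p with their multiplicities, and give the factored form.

hull edge (i=0, c=5) to (i=5, c=3): slope -2/5, span 5
hull edge (i=5, c=3) to (i=6, c=-8): slope -11, span 1
Factored form: p(x) = -8 ⊗ (x ⊕ 2/5) ⊗ (x ⊕ 2/5) ⊗ (x ⊕ 2/5) ⊗ (x ⊕ 2/5) ⊗ (x ⊕ 2/5) ⊗ (x ⊕ 11)
Answer: roots = 2/5 (mult 5), 11 (mult 1)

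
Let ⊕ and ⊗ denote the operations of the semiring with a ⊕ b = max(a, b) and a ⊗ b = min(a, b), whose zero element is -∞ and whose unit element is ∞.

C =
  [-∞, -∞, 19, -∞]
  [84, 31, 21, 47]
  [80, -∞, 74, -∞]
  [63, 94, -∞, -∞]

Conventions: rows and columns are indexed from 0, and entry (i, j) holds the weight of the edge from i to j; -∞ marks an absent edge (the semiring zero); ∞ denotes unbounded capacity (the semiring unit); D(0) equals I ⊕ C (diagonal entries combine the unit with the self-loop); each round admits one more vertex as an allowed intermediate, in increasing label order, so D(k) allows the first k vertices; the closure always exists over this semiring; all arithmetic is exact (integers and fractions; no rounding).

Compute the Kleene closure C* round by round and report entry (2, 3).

D(0):
  [∞, -∞, 19, -∞]
  [84, ∞, 21, 47]
  [80, -∞, ∞, -∞]
  [63, 94, -∞, ∞]
D(1):
  [∞, -∞, 19, -∞]
  [84, ∞, 21, 47]
  [80, -∞, ∞, -∞]
  [63, 94, 19, ∞]
D(2):
  [∞, -∞, 19, -∞]
  [84, ∞, 21, 47]
  [80, -∞, ∞, -∞]
  [84, 94, 21, ∞]
D(3):
  [∞, -∞, 19, -∞]
  [84, ∞, 21, 47]
  [80, -∞, ∞, -∞]
  [84, 94, 21, ∞]
D(4):
  [∞, -∞, 19, -∞]
  [84, ∞, 21, 47]
  [80, -∞, ∞, -∞]
  [84, 94, 21, ∞]
Answer: C*[2][3] = -∞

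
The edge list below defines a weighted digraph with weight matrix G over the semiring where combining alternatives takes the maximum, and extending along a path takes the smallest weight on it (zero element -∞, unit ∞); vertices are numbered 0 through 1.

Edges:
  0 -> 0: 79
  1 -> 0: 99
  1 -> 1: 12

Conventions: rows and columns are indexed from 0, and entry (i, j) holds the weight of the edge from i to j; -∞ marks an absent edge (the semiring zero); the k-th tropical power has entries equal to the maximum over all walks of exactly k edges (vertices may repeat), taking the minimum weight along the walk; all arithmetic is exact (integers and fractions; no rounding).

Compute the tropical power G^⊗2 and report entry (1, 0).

G^⊗2:
  [79, -∞]
  [79, 12]
Key observation: the optimum is the walk 1->0->0, with weight 99 min 79 = 79.
Optimal value attained by: walk 1->0->0.
Answer: (G^⊗2)[1][0] = 79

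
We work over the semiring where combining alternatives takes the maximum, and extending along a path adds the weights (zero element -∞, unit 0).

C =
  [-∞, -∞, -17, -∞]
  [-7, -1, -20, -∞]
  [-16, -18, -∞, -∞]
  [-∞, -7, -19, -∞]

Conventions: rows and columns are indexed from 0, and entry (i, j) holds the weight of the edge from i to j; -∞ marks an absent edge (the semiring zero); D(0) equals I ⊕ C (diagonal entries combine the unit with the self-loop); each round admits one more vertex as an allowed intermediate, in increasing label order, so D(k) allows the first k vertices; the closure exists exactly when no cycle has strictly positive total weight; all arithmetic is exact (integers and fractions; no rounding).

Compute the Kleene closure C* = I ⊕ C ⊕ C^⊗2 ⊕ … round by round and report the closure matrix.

D(0):
  [0, -∞, -17, -∞]
  [-7, 0, -20, -∞]
  [-16, -18, 0, -∞]
  [-∞, -7, -19, 0]
D(1):
  [0, -∞, -17, -∞]
  [-7, 0, -20, -∞]
  [-16, -18, 0, -∞]
  [-∞, -7, -19, 0]
D(2):
  [0, -∞, -17, -∞]
  [-7, 0, -20, -∞]
  [-16, -18, 0, -∞]
  [-14, -7, -19, 0]
D(3):
  [0, -35, -17, -∞]
  [-7, 0, -20, -∞]
  [-16, -18, 0, -∞]
  [-14, -7, -19, 0]
D(4):
  [0, -35, -17, -∞]
  [-7, 0, -20, -∞]
  [-16, -18, 0, -∞]
  [-14, -7, -19, 0]
Answer: C* = [[0, -35, -17, -∞], [-7, 0, -20, -∞], [-16, -18, 0, -∞], [-14, -7, -19, 0]]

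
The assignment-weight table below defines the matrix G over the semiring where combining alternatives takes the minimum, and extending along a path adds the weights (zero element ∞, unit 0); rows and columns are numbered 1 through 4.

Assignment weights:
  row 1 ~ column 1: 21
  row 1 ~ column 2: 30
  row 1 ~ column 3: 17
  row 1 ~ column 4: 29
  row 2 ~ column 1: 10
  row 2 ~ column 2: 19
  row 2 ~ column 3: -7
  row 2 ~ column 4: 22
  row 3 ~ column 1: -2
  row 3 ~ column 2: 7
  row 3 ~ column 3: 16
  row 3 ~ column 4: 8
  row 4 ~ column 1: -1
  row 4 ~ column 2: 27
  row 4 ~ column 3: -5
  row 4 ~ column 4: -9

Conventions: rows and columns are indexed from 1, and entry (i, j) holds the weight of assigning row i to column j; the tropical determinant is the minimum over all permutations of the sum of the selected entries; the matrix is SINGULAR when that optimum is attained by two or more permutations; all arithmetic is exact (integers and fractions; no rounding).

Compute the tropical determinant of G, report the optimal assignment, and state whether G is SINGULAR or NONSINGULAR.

σ = (1, 2, 3, 4): 21 + 19 + 16 + (-9) = 47
σ = (1, 2, 4, 3): 21 + 19 + 8 + (-5) = 43
σ = (1, 3, 2, 4): 21 + (-7) + 7 + (-9) = 12
σ = (1, 3, 4, 2): 21 + (-7) + 8 + 27 = 49
σ = (1, 4, 2, 3): 21 + 22 + 7 + (-5) = 45
σ = (1, 4, 3, 2): 21 + 22 + 16 + 27 = 86
σ = (2, 1, 3, 4): 30 + 10 + 16 + (-9) = 47
σ = (2, 1, 4, 3): 30 + 10 + 8 + (-5) = 43
σ = (2, 3, 1, 4): 30 + (-7) + (-2) + (-9) = 12
σ = (2, 3, 4, 1): 30 + (-7) + 8 + (-1) = 30
σ = (2, 4, 1, 3): 30 + 22 + (-2) + (-5) = 45
σ = (2, 4, 3, 1): 30 + 22 + 16 + (-1) = 67
σ = (3, 1, 2, 4): 17 + 10 + 7 + (-9) = 25
σ = (3, 1, 4, 2): 17 + 10 + 8 + 27 = 62
σ = (3, 2, 1, 4): 17 + 19 + (-2) + (-9) = 25
σ = (3, 2, 4, 1): 17 + 19 + 8 + (-1) = 43
σ = (3, 4, 1, 2): 17 + 22 + (-2) + 27 = 64
σ = (3, 4, 2, 1): 17 + 22 + 7 + (-1) = 45
σ = (4, 1, 2, 3): 29 + 10 + 7 + (-5) = 41
σ = (4, 1, 3, 2): 29 + 10 + 16 + 27 = 82
σ = (4, 2, 1, 3): 29 + 19 + (-2) + (-5) = 41
σ = (4, 2, 3, 1): 29 + 19 + 16 + (-1) = 63
σ = (4, 3, 1, 2): 29 + (-7) + (-2) + 27 = 47
σ = (4, 3, 2, 1): 29 + (-7) + 7 + (-1) = 28
Optimal value attained by: σ = (1, 3, 2, 4).
Answer: det⊕(G) = 12; verdict: SINGULAR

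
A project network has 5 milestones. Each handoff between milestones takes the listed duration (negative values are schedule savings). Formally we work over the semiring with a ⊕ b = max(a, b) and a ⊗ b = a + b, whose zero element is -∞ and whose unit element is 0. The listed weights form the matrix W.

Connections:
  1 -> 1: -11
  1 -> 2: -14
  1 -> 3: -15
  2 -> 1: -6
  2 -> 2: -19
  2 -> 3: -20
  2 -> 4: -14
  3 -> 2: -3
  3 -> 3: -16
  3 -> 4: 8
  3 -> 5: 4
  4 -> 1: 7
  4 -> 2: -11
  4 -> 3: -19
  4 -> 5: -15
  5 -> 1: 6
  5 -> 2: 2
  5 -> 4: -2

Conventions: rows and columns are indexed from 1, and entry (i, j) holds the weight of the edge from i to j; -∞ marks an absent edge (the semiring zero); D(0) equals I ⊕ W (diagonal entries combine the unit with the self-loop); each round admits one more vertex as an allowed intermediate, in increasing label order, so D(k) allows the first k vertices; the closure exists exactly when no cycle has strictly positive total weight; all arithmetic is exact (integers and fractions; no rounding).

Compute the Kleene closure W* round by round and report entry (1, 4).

D(0):
  [0, -14, -15, -∞, -∞]
  [-6, 0, -20, -14, -∞]
  [-∞, -3, 0, 8, 4]
  [7, -11, -19, 0, -15]
  [6, 2, -∞, -2, 0]
D(1):
  [0, -14, -15, -∞, -∞]
  [-6, 0, -20, -14, -∞]
  [-∞, -3, 0, 8, 4]
  [7, -7, -8, 0, -15]
  [6, 2, -9, -2, 0]
D(2):
  [0, -14, -15, -28, -∞]
  [-6, 0, -20, -14, -∞]
  [-9, -3, 0, 8, 4]
  [7, -7, -8, 0, -15]
  [6, 2, -9, -2, 0]
D(3):
  [0, -14, -15, -7, -11]
  [-6, 0, -20, -12, -16]
  [-9, -3, 0, 8, 4]
  [7, -7, -8, 0, -4]
  [6, 2, -9, -1, 0]
D(4):
  [0, -14, -15, -7, -11]
  [-5, 0, -20, -12, -16]
  [15, 1, 0, 8, 4]
  [7, -7, -8, 0, -4]
  [6, 2, -9, -1, 0]
D(5):
  [0, -9, -15, -7, -11]
  [-5, 0, -20, -12, -16]
  [15, 6, 0, 8, 4]
  [7, -2, -8, 0, -4]
  [6, 2, -9, -1, 0]
Answer: W*[1][4] = -7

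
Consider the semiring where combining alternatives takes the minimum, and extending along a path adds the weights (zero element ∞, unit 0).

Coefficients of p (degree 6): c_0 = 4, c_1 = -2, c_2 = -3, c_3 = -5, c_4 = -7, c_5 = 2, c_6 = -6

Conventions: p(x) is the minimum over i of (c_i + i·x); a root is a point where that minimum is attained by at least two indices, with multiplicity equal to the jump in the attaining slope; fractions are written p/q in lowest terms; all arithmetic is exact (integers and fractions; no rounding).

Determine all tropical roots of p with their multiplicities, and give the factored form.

hull edge (i=0, c=4) to (i=1, c=-2): slope -6, span 1
hull edge (i=1, c=-2) to (i=4, c=-7): slope -5/3, span 3
hull edge (i=4, c=-7) to (i=6, c=-6): slope 1/2, span 2
Factored form: p(x) = -6 ⊗ (x ⊕ (-1/2)) ⊗ (x ⊕ (-1/2)) ⊗ (x ⊕ 5/3) ⊗ (x ⊕ 5/3) ⊗ (x ⊕ 5/3) ⊗ (x ⊕ 6)
Answer: roots = -1/2 (mult 2), 5/3 (mult 3), 6 (mult 1)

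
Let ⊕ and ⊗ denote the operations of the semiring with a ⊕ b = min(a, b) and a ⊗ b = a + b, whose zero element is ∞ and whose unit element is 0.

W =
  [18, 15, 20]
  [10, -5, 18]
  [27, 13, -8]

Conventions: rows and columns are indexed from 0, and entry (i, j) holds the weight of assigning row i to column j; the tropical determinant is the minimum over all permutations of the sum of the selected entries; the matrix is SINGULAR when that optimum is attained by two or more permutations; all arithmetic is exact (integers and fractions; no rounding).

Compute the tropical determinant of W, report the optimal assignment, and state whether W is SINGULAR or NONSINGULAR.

σ = (0, 1, 2): 18 + (-5) + (-8) = 5
σ = (0, 2, 1): 18 + 18 + 13 = 49
σ = (1, 0, 2): 15 + 10 + (-8) = 17
σ = (1, 2, 0): 15 + 18 + 27 = 60
σ = (2, 0, 1): 20 + 10 + 13 = 43
σ = (2, 1, 0): 20 + (-5) + 27 = 42
Optimal value attained by: σ = (0, 1, 2).
Answer: det⊕(W) = 5; verdict: NONSINGULAR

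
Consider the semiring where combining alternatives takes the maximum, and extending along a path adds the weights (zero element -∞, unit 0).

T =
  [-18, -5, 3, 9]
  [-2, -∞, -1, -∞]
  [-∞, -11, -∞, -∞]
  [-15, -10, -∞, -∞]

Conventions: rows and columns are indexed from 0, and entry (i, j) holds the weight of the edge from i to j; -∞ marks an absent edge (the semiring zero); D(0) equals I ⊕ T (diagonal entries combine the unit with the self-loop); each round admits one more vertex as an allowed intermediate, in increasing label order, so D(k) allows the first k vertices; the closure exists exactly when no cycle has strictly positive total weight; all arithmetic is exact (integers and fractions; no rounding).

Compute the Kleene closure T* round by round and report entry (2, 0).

D(0):
  [0, -5, 3, 9]
  [-2, 0, -1, -∞]
  [-∞, -11, 0, -∞]
  [-15, -10, -∞, 0]
D(1):
  [0, -5, 3, 9]
  [-2, 0, 1, 7]
  [-∞, -11, 0, -∞]
  [-15, -10, -12, 0]
D(2):
  [0, -5, 3, 9]
  [-2, 0, 1, 7]
  [-13, -11, 0, -4]
  [-12, -10, -9, 0]
D(3):
  [0, -5, 3, 9]
  [-2, 0, 1, 7]
  [-13, -11, 0, -4]
  [-12, -10, -9, 0]
D(4):
  [0, -1, 3, 9]
  [-2, 0, 1, 7]
  [-13, -11, 0, -4]
  [-12, -10, -9, 0]
Answer: T*[2][0] = -13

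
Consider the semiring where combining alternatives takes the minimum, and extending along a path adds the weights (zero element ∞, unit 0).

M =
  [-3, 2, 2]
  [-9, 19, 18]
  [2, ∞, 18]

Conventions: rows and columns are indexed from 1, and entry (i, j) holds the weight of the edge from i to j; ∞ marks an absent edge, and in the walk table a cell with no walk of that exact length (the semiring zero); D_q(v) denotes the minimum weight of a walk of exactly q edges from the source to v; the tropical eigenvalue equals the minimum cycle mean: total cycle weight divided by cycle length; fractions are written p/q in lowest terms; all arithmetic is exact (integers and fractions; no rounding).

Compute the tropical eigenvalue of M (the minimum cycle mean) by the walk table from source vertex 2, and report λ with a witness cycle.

q=0: [∞, 0, ∞]
q=1: [-9, 19, 18]
q=2: [-12, -7, -7]
q=3: [-16, -10, -10]
Optimal cycle mean attained by: cycle 1->2->1, total 2 + (-9), length 2.
Answer: λ = -7/2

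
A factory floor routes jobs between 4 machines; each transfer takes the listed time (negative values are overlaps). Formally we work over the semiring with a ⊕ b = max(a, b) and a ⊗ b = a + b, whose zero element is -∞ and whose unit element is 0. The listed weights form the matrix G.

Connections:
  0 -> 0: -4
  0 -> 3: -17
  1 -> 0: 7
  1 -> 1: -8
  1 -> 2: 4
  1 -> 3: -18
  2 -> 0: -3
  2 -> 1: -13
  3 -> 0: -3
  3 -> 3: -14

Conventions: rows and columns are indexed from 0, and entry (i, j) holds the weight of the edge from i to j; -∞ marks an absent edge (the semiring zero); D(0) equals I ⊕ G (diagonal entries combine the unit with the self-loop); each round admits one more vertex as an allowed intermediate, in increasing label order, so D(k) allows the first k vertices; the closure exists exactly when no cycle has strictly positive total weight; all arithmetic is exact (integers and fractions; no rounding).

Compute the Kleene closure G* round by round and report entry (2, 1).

D(0):
  [0, -∞, -∞, -17]
  [7, 0, 4, -18]
  [-3, -13, 0, -∞]
  [-3, -∞, -∞, 0]
D(1):
  [0, -∞, -∞, -17]
  [7, 0, 4, -10]
  [-3, -13, 0, -20]
  [-3, -∞, -∞, 0]
D(2):
  [0, -∞, -∞, -17]
  [7, 0, 4, -10]
  [-3, -13, 0, -20]
  [-3, -∞, -∞, 0]
D(3):
  [0, -∞, -∞, -17]
  [7, 0, 4, -10]
  [-3, -13, 0, -20]
  [-3, -∞, -∞, 0]
D(4):
  [0, -∞, -∞, -17]
  [7, 0, 4, -10]
  [-3, -13, 0, -20]
  [-3, -∞, -∞, 0]
Answer: G*[2][1] = -13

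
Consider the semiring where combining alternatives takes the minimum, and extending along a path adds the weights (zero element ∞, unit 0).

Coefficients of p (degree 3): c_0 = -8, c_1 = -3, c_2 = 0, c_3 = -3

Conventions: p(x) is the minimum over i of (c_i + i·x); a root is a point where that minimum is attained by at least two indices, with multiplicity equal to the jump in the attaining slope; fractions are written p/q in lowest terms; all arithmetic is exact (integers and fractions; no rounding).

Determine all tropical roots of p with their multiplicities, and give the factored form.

hull edge (i=0, c=-8) to (i=3, c=-3): slope 5/3, span 3
Factored form: p(x) = -3 ⊗ (x ⊕ (-5/3)) ⊗ (x ⊕ (-5/3)) ⊗ (x ⊕ (-5/3))
Answer: roots = -5/3 (mult 3)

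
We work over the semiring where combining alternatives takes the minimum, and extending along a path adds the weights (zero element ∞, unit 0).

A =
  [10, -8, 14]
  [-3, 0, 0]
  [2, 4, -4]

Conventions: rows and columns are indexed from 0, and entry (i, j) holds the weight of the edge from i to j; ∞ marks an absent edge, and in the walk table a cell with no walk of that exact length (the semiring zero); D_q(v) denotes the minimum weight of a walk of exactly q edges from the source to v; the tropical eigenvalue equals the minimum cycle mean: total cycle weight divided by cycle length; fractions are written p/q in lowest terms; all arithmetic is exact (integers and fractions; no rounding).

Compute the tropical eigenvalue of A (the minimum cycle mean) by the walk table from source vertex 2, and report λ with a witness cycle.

q=0: [∞, ∞, 0]
q=1: [2, 4, -4]
q=2: [-2, -6, -8]
q=3: [-9, -10, -12]
Optimal cycle mean attained by: cycle 0->1->0, total (-8) + (-3), length 2.
Answer: λ = -11/2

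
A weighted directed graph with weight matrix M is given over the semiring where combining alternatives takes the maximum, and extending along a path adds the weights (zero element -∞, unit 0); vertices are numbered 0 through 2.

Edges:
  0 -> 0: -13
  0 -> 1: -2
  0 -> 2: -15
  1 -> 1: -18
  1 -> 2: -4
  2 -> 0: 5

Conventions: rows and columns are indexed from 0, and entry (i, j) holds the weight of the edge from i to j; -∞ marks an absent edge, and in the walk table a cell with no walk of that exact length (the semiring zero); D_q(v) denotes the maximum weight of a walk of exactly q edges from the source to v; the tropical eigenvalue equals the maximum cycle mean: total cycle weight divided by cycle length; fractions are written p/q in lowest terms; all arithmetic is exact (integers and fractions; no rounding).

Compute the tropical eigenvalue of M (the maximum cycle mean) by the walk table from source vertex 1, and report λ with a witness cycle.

q=0: [-∞, 0, -∞]
q=1: [-∞, -18, -4]
q=2: [1, -36, -22]
q=3: [-12, -1, -14]
Optimal cycle mean attained by: cycle 0->1->2->0, total (-2) + (-4) + 5, length 3.
Answer: λ = -1/3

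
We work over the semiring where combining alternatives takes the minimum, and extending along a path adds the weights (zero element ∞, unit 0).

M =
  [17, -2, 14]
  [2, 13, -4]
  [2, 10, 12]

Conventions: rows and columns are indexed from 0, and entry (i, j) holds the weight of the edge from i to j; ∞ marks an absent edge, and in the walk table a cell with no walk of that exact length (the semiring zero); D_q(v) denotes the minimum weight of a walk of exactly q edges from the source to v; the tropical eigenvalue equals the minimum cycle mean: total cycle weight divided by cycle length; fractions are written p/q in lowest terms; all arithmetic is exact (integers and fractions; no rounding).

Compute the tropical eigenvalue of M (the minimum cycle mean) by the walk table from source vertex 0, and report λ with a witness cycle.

q=0: [0, ∞, ∞]
q=1: [17, -2, 14]
q=2: [0, 11, -6]
q=3: [-4, -2, 6]
Optimal cycle mean attained by: cycle 0->1->2->0, total (-2) + (-4) + 2, length 3.
Answer: λ = -4/3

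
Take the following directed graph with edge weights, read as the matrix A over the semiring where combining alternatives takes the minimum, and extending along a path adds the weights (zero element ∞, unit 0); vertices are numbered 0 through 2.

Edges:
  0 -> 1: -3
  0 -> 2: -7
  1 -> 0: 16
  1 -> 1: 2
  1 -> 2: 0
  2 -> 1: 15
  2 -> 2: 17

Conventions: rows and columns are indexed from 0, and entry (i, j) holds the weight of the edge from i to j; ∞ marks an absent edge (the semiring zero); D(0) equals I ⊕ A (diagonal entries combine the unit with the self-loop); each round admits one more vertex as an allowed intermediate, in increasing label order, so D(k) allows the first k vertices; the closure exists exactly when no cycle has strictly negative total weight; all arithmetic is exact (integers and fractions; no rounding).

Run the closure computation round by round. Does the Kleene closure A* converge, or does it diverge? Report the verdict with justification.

D(0):
  [0, -3, -7]
  [16, 0, 0]
  [∞, 15, 0]
D(1):
  [0, -3, -7]
  [16, 0, 0]
  [∞, 15, 0]
D(2):
  [0, -3, -7]
  [16, 0, 0]
  [31, 15, 0]
D(3):
  [0, -3, -7]
  [16, 0, 0]
  [31, 15, 0]
Key observation: every diagonal entry stays at the unit through all rounds, so no improving cycle exists.
Answer: CONVERGES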